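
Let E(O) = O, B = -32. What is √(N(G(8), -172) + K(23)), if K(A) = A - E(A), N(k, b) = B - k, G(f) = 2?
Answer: I*√34 ≈ 5.8309*I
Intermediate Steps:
N(k, b) = -32 - k
K(A) = 0 (K(A) = A - A = 0)
√(N(G(8), -172) + K(23)) = √((-32 - 1*2) + 0) = √((-32 - 2) + 0) = √(-34 + 0) = √(-34) = I*√34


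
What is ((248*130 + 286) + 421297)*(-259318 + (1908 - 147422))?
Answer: -183722072736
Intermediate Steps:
((248*130 + 286) + 421297)*(-259318 + (1908 - 147422)) = ((32240 + 286) + 421297)*(-259318 - 145514) = (32526 + 421297)*(-404832) = 453823*(-404832) = -183722072736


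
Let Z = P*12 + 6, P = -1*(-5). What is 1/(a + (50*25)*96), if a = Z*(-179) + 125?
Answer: 1/108311 ≈ 9.2327e-6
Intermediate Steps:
P = 5
Z = 66 (Z = 5*12 + 6 = 60 + 6 = 66)
a = -11689 (a = 66*(-179) + 125 = -11814 + 125 = -11689)
1/(a + (50*25)*96) = 1/(-11689 + (50*25)*96) = 1/(-11689 + 1250*96) = 1/(-11689 + 120000) = 1/108311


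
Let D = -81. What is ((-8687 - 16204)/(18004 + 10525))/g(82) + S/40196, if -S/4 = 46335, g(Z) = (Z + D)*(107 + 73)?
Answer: -79396849453/17201275260 ≈ -4.6158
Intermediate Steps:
g(Z) = -14580 + 180*Z (g(Z) = (Z - 81)*(107 + 73) = (-81 + Z)*180 = -14580 + 180*Z)
S = -185340 (S = -4*46335 = -185340)
((-8687 - 16204)/(18004 + 10525))/g(82) + S/40196 = ((-8687 - 16204)/(18004 + 10525))/(-14580 + 180*82) - 185340/40196 = (-24891/28529)/(-14580 + 14760) - 185340*1/40196 = -24891*1/28529/180 - 46335/10049 = -24891/28529*1/180 - 46335/10049 = -8297/1711740 - 46335/10049 = -79396849453/17201275260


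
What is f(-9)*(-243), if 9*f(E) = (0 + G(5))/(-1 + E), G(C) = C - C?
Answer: 0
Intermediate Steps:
G(C) = 0
f(E) = 0 (f(E) = ((0 + 0)/(-1 + E))/9 = (0/(-1 + E))/9 = (⅑)*0 = 0)
f(-9)*(-243) = 0*(-243) = 0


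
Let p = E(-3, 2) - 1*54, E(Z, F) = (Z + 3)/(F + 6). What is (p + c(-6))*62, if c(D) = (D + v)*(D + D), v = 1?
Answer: 372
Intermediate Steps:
E(Z, F) = (3 + Z)/(6 + F)
p = -54 (p = (3 - 3)/(6 + 2) - 1*54 = 0/8 - 54 = (⅛)*0 - 54 = 0 - 54 = -54)
c(D) = 2*D*(1 + D) (c(D) = (D + 1)*(D + D) = (1 + D)*(2*D) = 2*D*(1 + D))
(p + c(-6))*62 = (-54 + 2*(-6)*(1 - 6))*62 = (-54 + 2*(-6)*(-5))*62 = (-54 + 60)*62 = 6*62 = 372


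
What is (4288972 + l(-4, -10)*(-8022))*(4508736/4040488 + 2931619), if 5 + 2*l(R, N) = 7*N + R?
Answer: 6819624600867717191/505061 ≈ 1.3503e+13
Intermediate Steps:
l(R, N) = -5/2 + R/2 + 7*N/2 (l(R, N) = -5/2 + (7*N + R)/2 = -5/2 + (R + 7*N)/2 = -5/2 + (R/2 + 7*N/2) = -5/2 + R/2 + 7*N/2)
(4288972 + l(-4, -10)*(-8022))*(4508736/4040488 + 2931619) = (4288972 + (-5/2 + (½)*(-4) + (7/2)*(-10))*(-8022))*(4508736/4040488 + 2931619) = (4288972 + (-5/2 - 2 - 35)*(-8022))*(4508736*(1/4040488) + 2931619) = (4288972 - 79/2*(-8022))*(563592/505061 + 2931619) = (4288972 + 316869)*(1480646987351/505061) = 4605841*(1480646987351/505061) = 6819624600867717191/505061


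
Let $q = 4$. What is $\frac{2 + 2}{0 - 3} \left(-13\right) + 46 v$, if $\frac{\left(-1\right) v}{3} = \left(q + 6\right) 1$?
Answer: $- \frac{4088}{3} \approx -1362.7$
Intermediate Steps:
$v = -30$ ($v = - 3 \left(4 + 6\right) 1 = - 3 \cdot 10 \cdot 1 = \left(-3\right) 10 = -30$)
$\frac{2 + 2}{0 - 3} \left(-13\right) + 46 v = \frac{2 + 2}{0 - 3} \left(-13\right) + 46 \left(-30\right) = \frac{4}{-3} \left(-13\right) - 1380 = 4 \left(- \frac{1}{3}\right) \left(-13\right) - 1380 = \left(- \frac{4}{3}\right) \left(-13\right) - 1380 = \frac{52}{3} - 1380 = - \frac{4088}{3}$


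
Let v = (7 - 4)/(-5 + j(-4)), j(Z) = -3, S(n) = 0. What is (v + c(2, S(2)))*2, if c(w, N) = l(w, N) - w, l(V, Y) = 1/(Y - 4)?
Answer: -21/4 ≈ -5.2500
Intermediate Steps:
l(V, Y) = 1/(-4 + Y)
c(w, N) = 1/(-4 + N) - w
v = -3/8 (v = (7 - 4)/(-5 - 3) = 3/(-8) = 3*(-⅛) = -3/8 ≈ -0.37500)
(v + c(2, S(2)))*2 = (-3/8 + (1 - 1*2*(-4 + 0))/(-4 + 0))*2 = (-3/8 + (1 - 1*2*(-4))/(-4))*2 = (-3/8 - (1 + 8)/4)*2 = (-3/8 - ¼*9)*2 = (-3/8 - 9/4)*2 = -21/8*2 = -21/4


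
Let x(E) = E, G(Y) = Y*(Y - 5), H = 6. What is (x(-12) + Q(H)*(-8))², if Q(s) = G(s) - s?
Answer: 144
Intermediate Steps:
G(Y) = Y*(-5 + Y)
Q(s) = -s + s*(-5 + s) (Q(s) = s*(-5 + s) - s = -s + s*(-5 + s))
(x(-12) + Q(H)*(-8))² = (-12 + (6*(-6 + 6))*(-8))² = (-12 + (6*0)*(-8))² = (-12 + 0*(-8))² = (-12 + 0)² = (-12)² = 144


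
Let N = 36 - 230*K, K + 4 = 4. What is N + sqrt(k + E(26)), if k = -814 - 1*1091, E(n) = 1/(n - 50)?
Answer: 36 + I*sqrt(274326)/12 ≈ 36.0 + 43.647*I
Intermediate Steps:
K = 0 (K = -4 + 4 = 0)
E(n) = 1/(-50 + n)
k = -1905 (k = -814 - 1091 = -1905)
N = 36 (N = 36 - 230*0 = 36 + 0 = 36)
N + sqrt(k + E(26)) = 36 + sqrt(-1905 + 1/(-50 + 26)) = 36 + sqrt(-1905 + 1/(-24)) = 36 + sqrt(-1905 - 1/24) = 36 + sqrt(-45721/24) = 36 + I*sqrt(274326)/12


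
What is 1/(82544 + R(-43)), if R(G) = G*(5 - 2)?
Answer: 1/82415 ≈ 1.2134e-5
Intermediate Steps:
R(G) = 3*G (R(G) = G*3 = 3*G)
1/(82544 + R(-43)) = 1/(82544 + 3*(-43)) = 1/(82544 - 129) = 1/82415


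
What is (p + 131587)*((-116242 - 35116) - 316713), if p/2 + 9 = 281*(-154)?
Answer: -21073024491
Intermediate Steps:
p = -86566 (p = -18 + 2*(281*(-154)) = -18 + 2*(-43274) = -18 - 86548 = -86566)
(p + 131587)*((-116242 - 35116) - 316713) = (-86566 + 131587)*((-116242 - 35116) - 316713) = 45021*(-151358 - 316713) = 45021*(-468071) = -21073024491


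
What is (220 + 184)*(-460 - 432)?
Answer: -360368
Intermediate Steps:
(220 + 184)*(-460 - 432) = 404*(-892) = -360368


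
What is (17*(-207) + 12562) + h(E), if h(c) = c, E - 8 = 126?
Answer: 9177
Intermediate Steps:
E = 134 (E = 8 + 126 = 134)
(17*(-207) + 12562) + h(E) = (17*(-207) + 12562) + 134 = (-3519 + 12562) + 134 = 9043 + 134 = 9177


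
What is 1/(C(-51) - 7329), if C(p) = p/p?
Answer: -1/7328 ≈ -0.00013646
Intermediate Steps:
C(p) = 1
1/(C(-51) - 7329) = 1/(1 - 7329) = 1/(-7328) = -1/7328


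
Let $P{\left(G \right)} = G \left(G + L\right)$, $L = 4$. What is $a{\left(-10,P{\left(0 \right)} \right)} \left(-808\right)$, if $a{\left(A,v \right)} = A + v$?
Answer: $8080$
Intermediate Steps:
$P{\left(G \right)} = G \left(4 + G\right)$ ($P{\left(G \right)} = G \left(G + 4\right) = G \left(4 + G\right)$)
$a{\left(-10,P{\left(0 \right)} \right)} \left(-808\right) = \left(-10 + 0 \left(4 + 0\right)\right) \left(-808\right) = \left(-10 + 0 \cdot 4\right) \left(-808\right) = \left(-10 + 0\right) \left(-808\right) = \left(-10\right) \left(-808\right) = 8080$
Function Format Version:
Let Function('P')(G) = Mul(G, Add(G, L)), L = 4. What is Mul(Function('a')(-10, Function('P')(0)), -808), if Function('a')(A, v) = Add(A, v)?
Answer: 8080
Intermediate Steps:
Function('P')(G) = Mul(G, Add(4, G)) (Function('P')(G) = Mul(G, Add(G, 4)) = Mul(G, Add(4, G)))
Mul(Function('a')(-10, Function('P')(0)), -808) = Mul(Add(-10, Mul(0, Add(4, 0))), -808) = Mul(Add(-10, Mul(0, 4)), -808) = Mul(Add(-10, 0), -808) = Mul(-10, -808) = 8080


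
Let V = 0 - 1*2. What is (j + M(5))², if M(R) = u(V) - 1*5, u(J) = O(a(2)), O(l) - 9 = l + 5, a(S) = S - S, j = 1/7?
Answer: 4096/49 ≈ 83.592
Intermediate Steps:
V = -2 (V = 0 - 2 = -2)
j = ⅐ ≈ 0.14286
a(S) = 0
O(l) = 14 + l (O(l) = 9 + (l + 5) = 9 + (5 + l) = 14 + l)
u(J) = 14 (u(J) = 14 + 0 = 14)
M(R) = 9 (M(R) = 14 - 1*5 = 14 - 5 = 9)
(j + M(5))² = (⅐ + 9)² = (64/7)² = 4096/49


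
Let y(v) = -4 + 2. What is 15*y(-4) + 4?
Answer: -26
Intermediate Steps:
y(v) = -2
15*y(-4) + 4 = 15*(-2) + 4 = -30 + 4 = -26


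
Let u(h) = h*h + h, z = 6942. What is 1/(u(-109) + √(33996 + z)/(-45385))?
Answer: 4041324117450/47574467510614577 + 45385*√40938/285446805063687462 ≈ 8.4947e-5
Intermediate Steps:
u(h) = h + h² (u(h) = h² + h = h + h²)
1/(u(-109) + √(33996 + z)/(-45385)) = 1/(-109*(1 - 109) + √(33996 + 6942)/(-45385)) = 1/(-109*(-108) + √40938*(-1/45385)) = 1/(11772 - √40938/45385)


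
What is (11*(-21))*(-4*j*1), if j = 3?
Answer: 2772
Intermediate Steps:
(11*(-21))*(-4*j*1) = (11*(-21))*(-4*3*1) = -(-2772) = -231*(-12) = 2772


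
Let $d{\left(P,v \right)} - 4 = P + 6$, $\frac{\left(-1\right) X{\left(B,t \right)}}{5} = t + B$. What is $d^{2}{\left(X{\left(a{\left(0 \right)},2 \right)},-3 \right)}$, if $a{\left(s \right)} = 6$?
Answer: $900$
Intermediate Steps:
$X{\left(B,t \right)} = - 5 B - 5 t$ ($X{\left(B,t \right)} = - 5 \left(t + B\right) = - 5 \left(B + t\right) = - 5 B - 5 t$)
$d{\left(P,v \right)} = 10 + P$ ($d{\left(P,v \right)} = 4 + \left(P + 6\right) = 4 + \left(6 + P\right) = 10 + P$)
$d^{2}{\left(X{\left(a{\left(0 \right)},2 \right)},-3 \right)} = \left(10 - 40\right)^{2} = \left(-30\right)^{2} = 900$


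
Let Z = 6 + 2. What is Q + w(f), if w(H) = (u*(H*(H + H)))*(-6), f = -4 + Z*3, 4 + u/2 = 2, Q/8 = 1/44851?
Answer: 861139208/44851 ≈ 19200.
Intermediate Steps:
Z = 8
Q = 8/44851 ≈ 0.00017837
u = -4 (u = -8 + 2*2 = -8 + 4 = -4)
f = 20 (f = -4 + 8*3 = -4 + 24 = 20)
w(H) = 48*H² (w(H) = -4*H*(H + H)*(-6) = -4*H*2*H*(-6) = -8*H²*(-6) = 48*H²)
Q + w(f) = 8/44851 + 48*20² = 8/44851 + 48*400 = 8/44851 + 19200 = 861139208/44851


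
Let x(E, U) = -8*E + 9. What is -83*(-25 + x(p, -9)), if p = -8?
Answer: -3984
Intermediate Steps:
x(E, U) = 9 - 8*E
-83*(-25 + x(p, -9)) = -83*(-25 + (9 - 8*(-8))) = -83*(-25 + (9 + 64)) = -83*(-25 + 73) = -83*48 = -3984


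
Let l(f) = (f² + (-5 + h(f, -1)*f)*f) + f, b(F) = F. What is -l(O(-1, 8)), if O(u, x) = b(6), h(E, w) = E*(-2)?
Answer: 420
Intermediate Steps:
h(E, w) = -2*E
O(u, x) = 6
l(f) = f + f² + f*(-5 - 2*f²) (l(f) = (f² + (-5 + (-2*f)*f)*f) + f = (f² + (-5 - 2*f²)*f) + f = (f² + f*(-5 - 2*f²)) + f = f + f² + f*(-5 - 2*f²))
-l(O(-1, 8)) = -6*(-4 + 6 - 2*6²) = -6*(-4 + 6 - 2*36) = -6*(-4 + 6 - 72) = -6*(-70) = -1*(-420) = 420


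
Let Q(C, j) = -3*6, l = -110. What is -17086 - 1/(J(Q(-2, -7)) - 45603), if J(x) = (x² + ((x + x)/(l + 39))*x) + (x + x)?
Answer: -54982970047/3218013 ≈ -17086.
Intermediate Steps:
Q(C, j) = -18
J(x) = 2*x + 69*x²/71 (J(x) = (x² + ((x + x)/(-110 + 39))*x) + (x + x) = (x² + ((2*x)/(-71))*x) + 2*x = (x² + ((2*x)*(-1/71))*x) + 2*x = (x² + (-2*x/71)*x) + 2*x = (x² - 2*x²/71) + 2*x = 69*x²/71 + 2*x = 2*x + 69*x²/71)
-17086 - 1/(J(Q(-2, -7)) - 45603) = -17086 - 1/((1/71)*(-18)*(142 + 69*(-18)) - 45603) = -17086 - 1/((1/71)*(-18)*(142 - 1242) - 45603) = -17086 - 1/((1/71)*(-18)*(-1100) - 45603) = -17086 - 1/(19800/71 - 45603) = -17086 - 1/(-3218013/71) = -17086 - 1*(-71/3218013) = -17086 + 71/3218013 = -54982970047/3218013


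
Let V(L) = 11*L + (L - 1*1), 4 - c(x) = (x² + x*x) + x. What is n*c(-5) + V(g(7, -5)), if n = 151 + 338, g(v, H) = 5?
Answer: -19990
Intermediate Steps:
c(x) = 4 - x - 2*x² (c(x) = 4 - ((x² + x*x) + x) = 4 - ((x² + x²) + x) = 4 - (2*x² + x) = 4 - (x + 2*x²) = 4 + (-x - 2*x²) = 4 - x - 2*x²)
V(L) = -1 + 12*L (V(L) = 11*L + (L - 1) = 11*L + (-1 + L) = -1 + 12*L)
n = 489
n*c(-5) + V(g(7, -5)) = 489*(4 - 1*(-5) - 2*(-5)²) + (-1 + 12*5) = 489*(4 + 5 - 2*25) + (-1 + 60) = 489*(4 + 5 - 50) + 59 = 489*(-41) + 59 = -20049 + 59 = -19990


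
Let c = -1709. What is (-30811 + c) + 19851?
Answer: -12669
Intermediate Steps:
(-30811 + c) + 19851 = (-30811 - 1709) + 19851 = -32520 + 19851 = -12669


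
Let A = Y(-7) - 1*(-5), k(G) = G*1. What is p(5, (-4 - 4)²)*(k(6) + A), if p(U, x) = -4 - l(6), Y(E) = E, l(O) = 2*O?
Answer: -64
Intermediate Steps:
k(G) = G
p(U, x) = -16 (p(U, x) = -4 - 2*6 = -4 - 1*12 = -4 - 12 = -16)
A = -2 (A = -7 - 1*(-5) = -7 + 5 = -2)
p(5, (-4 - 4)²)*(k(6) + A) = -16*(6 - 2) = -16*4 = -64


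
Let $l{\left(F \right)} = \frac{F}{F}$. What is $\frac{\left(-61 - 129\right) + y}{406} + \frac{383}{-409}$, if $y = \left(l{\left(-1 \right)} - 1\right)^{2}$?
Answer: $- \frac{116604}{83027} \approx -1.4044$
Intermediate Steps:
$l{\left(F \right)} = 1$
$y = 0$ ($y = \left(1 - 1\right)^{2} = 0^{2} = 0$)
$\frac{\left(-61 - 129\right) + y}{406} + \frac{383}{-409} = \frac{\left(-61 - 129\right) + 0}{406} + \frac{383}{-409} = \left(-190 + 0\right) \frac{1}{406} + 383 \left(- \frac{1}{409}\right) = \left(-190\right) \frac{1}{406} - \frac{383}{409} = - \frac{95}{203} - \frac{383}{409} = - \frac{116604}{83027}$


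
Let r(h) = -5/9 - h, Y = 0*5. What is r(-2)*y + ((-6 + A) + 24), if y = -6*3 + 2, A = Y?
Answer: -46/9 ≈ -5.1111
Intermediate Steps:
Y = 0
r(h) = -5/9 - h (r(h) = -5*⅑ - h = -5/9 - h)
A = 0
y = -16 (y = -18 + 2 = -16)
r(-2)*y + ((-6 + A) + 24) = (-5/9 - 1*(-2))*(-16) + ((-6 + 0) + 24) = (-5/9 + 2)*(-16) + (-6 + 24) = (13/9)*(-16) + 18 = -208/9 + 18 = -46/9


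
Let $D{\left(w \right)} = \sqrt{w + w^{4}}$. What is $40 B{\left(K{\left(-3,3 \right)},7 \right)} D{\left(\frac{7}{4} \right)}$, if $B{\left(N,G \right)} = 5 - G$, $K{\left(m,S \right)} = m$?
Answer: $- 5 \sqrt{2849} \approx -266.88$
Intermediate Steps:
$40 B{\left(K{\left(-3,3 \right)},7 \right)} D{\left(\frac{7}{4} \right)} = 40 \left(5 - 7\right) \sqrt{\frac{7}{4} + \left(\frac{7}{4}\right)^{4}} = 40 \left(5 - 7\right) \sqrt{7 \cdot \frac{1}{4} + \left(7 \cdot \frac{1}{4}\right)^{4}} = 40 \left(-2\right) \sqrt{\frac{7}{4} + \left(\frac{7}{4}\right)^{4}} = - 80 \sqrt{\frac{7}{4} + \frac{2401}{256}} = - 80 \sqrt{\frac{2849}{256}} = - 80 \frac{\sqrt{2849}}{16} = - 5 \sqrt{2849}$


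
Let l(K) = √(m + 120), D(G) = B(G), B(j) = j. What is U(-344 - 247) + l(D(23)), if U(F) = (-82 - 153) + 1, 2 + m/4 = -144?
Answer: -234 + 4*I*√29 ≈ -234.0 + 21.541*I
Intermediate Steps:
m = -584 (m = -8 + 4*(-144) = -8 - 576 = -584)
D(G) = G
l(K) = 4*I*√29 (l(K) = √(-584 + 120) = √(-464) = 4*I*√29)
U(F) = -234 (U(F) = -235 + 1 = -234)
U(-344 - 247) + l(D(23)) = -234 + 4*I*√29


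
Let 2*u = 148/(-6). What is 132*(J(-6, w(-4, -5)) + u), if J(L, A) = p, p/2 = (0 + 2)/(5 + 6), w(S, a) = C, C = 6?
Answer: -1580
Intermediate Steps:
w(S, a) = 6
u = -37/3 (u = (148/(-6))/2 = (148*(-1/6))/2 = (1/2)*(-74/3) = -37/3 ≈ -12.333)
p = 4/11 (p = 2*((0 + 2)/(5 + 6)) = 2*(2/11) = 4/11 ≈ 0.36364)
J(L, A) = 4/11
132*(J(-6, w(-4, -5)) + u) = 132*(4/11 - 37/3) = 132*(-395/33) = -1580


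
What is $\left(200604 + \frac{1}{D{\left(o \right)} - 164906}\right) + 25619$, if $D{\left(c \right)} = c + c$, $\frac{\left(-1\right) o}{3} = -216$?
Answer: $\frac{37012345029}{163610} \approx 2.2622 \cdot 10^{5}$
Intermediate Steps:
$o = 648$ ($o = \left(-3\right) \left(-216\right) = 648$)
$D{\left(c \right)} = 2 c$
$\left(200604 + \frac{1}{D{\left(o \right)} - 164906}\right) + 25619 = \left(200604 + \frac{1}{2 \cdot 648 - 164906}\right) + 25619 = \left(200604 + \frac{1}{1296 - 164906}\right) + 25619 = \left(200604 + \frac{1}{-163610}\right) + 25619 = \left(200604 - \frac{1}{163610}\right) + 25619 = \frac{32820820439}{163610} + 25619 = \frac{37012345029}{163610}$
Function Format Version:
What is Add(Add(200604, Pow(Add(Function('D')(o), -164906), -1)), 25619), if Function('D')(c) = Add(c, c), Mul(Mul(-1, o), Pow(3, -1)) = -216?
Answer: Rational(37012345029, 163610) ≈ 2.2622e+5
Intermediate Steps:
o = 648 (o = Mul(-3, -216) = 648)
Function('D')(c) = Mul(2, c)
Add(Add(200604, Pow(Add(Function('D')(o), -164906), -1)), 25619) = Add(Add(200604, Pow(Add(Mul(2, 648), -164906), -1)), 25619) = Add(Add(200604, Pow(Add(1296, -164906), -1)), 25619) = Add(Add(200604, Pow(-163610, -1)), 25619) = Add(Add(200604, Rational(-1, 163610)), 25619) = Add(Rational(32820820439, 163610), 25619) = Rational(37012345029, 163610)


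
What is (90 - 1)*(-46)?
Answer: -4094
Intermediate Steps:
(90 - 1)*(-46) = 89*(-46) = -4094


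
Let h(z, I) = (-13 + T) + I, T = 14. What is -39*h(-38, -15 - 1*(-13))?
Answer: 39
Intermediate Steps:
h(z, I) = 1 + I (h(z, I) = (-13 + 14) + I = 1 + I)
-39*h(-38, -15 - 1*(-13)) = -39*(1 + (-15 - 1*(-13))) = -39*(1 + (-15 + 13)) = -39*(1 - 2) = -39*(-1) = 39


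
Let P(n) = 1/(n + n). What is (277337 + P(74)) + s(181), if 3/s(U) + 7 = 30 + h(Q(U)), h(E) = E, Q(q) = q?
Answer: 348889973/1258 ≈ 2.7734e+5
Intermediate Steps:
s(U) = 3/(23 + U) (s(U) = 3/(-7 + (30 + U)) = 3/(23 + U))
P(n) = 1/(2*n)
(277337 + P(74)) + s(181) = (277337 + (1/2)/74) + 3/(23 + 181) = (277337 + (1/2)*(1/74)) + 3/204 = (277337 + 1/148) + 3*(1/204) = 41045877/148 + 1/68 = 348889973/1258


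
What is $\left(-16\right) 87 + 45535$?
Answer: $44143$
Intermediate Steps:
$\left(-16\right) 87 + 45535 = -1392 + 45535 = 44143$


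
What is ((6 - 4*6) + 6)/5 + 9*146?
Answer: 6558/5 ≈ 1311.6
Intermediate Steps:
((6 - 4*6) + 6)/5 + 9*146 = ((6 - 24) + 6)/5 + 1314 = (-18 + 6)/5 + 1314 = (1/5)*(-12) + 1314 = -12/5 + 1314 = 6558/5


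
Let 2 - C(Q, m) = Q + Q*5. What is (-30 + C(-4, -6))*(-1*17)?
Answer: 68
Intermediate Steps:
C(Q, m) = 2 - 6*Q (C(Q, m) = 2 - (Q + Q*5) = 2 - (Q + 5*Q) = 2 - 6*Q)
(-30 + C(-4, -6))*(-1*17) = (-30 + (2 - 6*(-4)))*(-1*17) = (-30 + (2 + 24))*(-17) = (-30 + 26)*(-17) = -4*(-17) = 68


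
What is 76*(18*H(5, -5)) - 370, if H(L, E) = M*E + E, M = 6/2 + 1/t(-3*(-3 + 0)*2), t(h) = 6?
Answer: -28870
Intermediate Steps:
M = 19/6 (M = 6/2 + 1/6 = 6*(1/2) + 1*(1/6) = 3 + 1/6 = 19/6 ≈ 3.1667)
H(L, E) = 25*E/6 (H(L, E) = 19*E/6 + E = 25*E/6)
76*(18*H(5, -5)) - 370 = 76*(18*((25/6)*(-5))) - 370 = 76*(18*(-125/6)) - 370 = 76*(-375) - 370 = -28500 - 370 = -28870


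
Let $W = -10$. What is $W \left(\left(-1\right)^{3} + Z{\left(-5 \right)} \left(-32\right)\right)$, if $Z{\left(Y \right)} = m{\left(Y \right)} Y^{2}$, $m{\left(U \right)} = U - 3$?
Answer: $-63990$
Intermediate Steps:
$m{\left(U \right)} = -3 + U$
$Z{\left(Y \right)} = Y^{2} \left(-3 + Y\right)$ ($Z{\left(Y \right)} = \left(-3 + Y\right) Y^{2} = Y^{2} \left(-3 + Y\right)$)
$W \left(\left(-1\right)^{3} + Z{\left(-5 \right)} \left(-32\right)\right) = - 10 \left(\left(-1\right)^{3} + \left(-5\right)^{2} \left(-3 - 5\right) \left(-32\right)\right) = - 10 \left(-1 + 25 \left(-8\right) \left(-32\right)\right) = - 10 \left(-1 - -6400\right) = - 10 \left(-1 + 6400\right) = \left(-10\right) 6399 = -63990$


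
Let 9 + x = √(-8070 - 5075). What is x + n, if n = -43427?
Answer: -43436 + I*√13145 ≈ -43436.0 + 114.65*I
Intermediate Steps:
x = -9 + I*√13145 (x = -9 + √(-8070 - 5075) = -9 + √(-13145) = -9 + I*√13145 ≈ -9.0 + 114.65*I)
x + n = (-9 + I*√13145) - 43427 = -43436 + I*√13145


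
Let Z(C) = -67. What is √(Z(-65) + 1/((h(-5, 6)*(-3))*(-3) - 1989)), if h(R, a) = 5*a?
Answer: I*√21998234/573 ≈ 8.1854*I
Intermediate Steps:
√(Z(-65) + 1/((h(-5, 6)*(-3))*(-3) - 1989)) = √(-67 + 1/(((5*6)*(-3))*(-3) - 1989)) = √(-67 + 1/((30*(-3))*(-3) - 1989)) = √(-67 + 1/(-90*(-3) - 1989)) = √(-67 + 1/(270 - 1989)) = √(-67 + 1/(-1719)) = √(-67 - 1/1719) = √(-115174/1719) = I*√21998234/573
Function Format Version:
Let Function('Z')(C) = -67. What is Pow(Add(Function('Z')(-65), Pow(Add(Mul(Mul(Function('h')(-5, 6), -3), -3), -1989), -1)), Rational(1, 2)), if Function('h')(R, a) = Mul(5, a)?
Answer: Mul(Rational(1, 573), I, Pow(21998234, Rational(1, 2))) ≈ Mul(8.1854, I)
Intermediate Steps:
Pow(Add(Function('Z')(-65), Pow(Add(Mul(Mul(Function('h')(-5, 6), -3), -3), -1989), -1)), Rational(1, 2)) = Pow(Add(-67, Pow(Add(Mul(Mul(Mul(5, 6), -3), -3), -1989), -1)), Rational(1, 2)) = Pow(Add(-67, Pow(Add(Mul(Mul(30, -3), -3), -1989), -1)), Rational(1, 2)) = Pow(Add(-67, Pow(Add(Mul(-90, -3), -1989), -1)), Rational(1, 2)) = Pow(Add(-67, Pow(Add(270, -1989), -1)), Rational(1, 2)) = Pow(Add(-67, Pow(-1719, -1)), Rational(1, 2)) = Pow(Add(-67, Rational(-1, 1719)), Rational(1, 2)) = Pow(Rational(-115174, 1719), Rational(1, 2)) = Mul(Rational(1, 573), I, Pow(21998234, Rational(1, 2)))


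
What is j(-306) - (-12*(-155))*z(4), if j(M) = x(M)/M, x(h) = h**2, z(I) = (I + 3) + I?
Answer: -20766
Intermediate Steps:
z(I) = 3 + 2*I (z(I) = (3 + I) + I = 3 + 2*I)
j(M) = M (j(M) = M**2/M = M)
j(-306) - (-12*(-155))*z(4) = -306 - (-12*(-155))*(3 + 2*4) = -306 - 1860*(3 + 8) = -306 - 1860*11 = -306 - 1*20460 = -306 - 20460 = -20766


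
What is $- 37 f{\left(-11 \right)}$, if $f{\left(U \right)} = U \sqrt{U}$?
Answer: $407 i \sqrt{11} \approx 1349.9 i$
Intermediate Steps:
$f{\left(U \right)} = U^{\frac{3}{2}}$
$- 37 f{\left(-11 \right)} = - 37 \left(-11\right)^{\frac{3}{2}} = - 37 \left(- 11 i \sqrt{11}\right) = 407 i \sqrt{11}$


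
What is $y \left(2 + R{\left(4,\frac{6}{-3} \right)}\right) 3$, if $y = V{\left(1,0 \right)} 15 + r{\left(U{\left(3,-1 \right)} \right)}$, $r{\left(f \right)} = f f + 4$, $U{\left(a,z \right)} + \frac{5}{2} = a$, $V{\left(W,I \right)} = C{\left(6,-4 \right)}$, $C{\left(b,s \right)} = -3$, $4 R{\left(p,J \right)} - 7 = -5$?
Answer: $- \frac{2445}{8} \approx -305.63$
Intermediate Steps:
$R{\left(p,J \right)} = \frac{1}{2}$ ($R{\left(p,J \right)} = \frac{7}{4} + \frac{1}{4} \left(-5\right) = \frac{7}{4} - \frac{5}{4} = \frac{1}{2}$)
$V{\left(W,I \right)} = -3$
$U{\left(a,z \right)} = - \frac{5}{2} + a$
$r{\left(f \right)} = 4 + f^{2}$ ($r{\left(f \right)} = f^{2} + 4 = 4 + f^{2}$)
$y = - \frac{163}{4}$ ($y = \left(-3\right) 15 + \left(4 + \left(- \frac{5}{2} + 3\right)^{2}\right) = -45 + \left(4 + \left(\frac{1}{2}\right)^{2}\right) = -45 + \left(4 + \frac{1}{4}\right) = -45 + \frac{17}{4} = - \frac{163}{4} \approx -40.75$)
$y \left(2 + R{\left(4,\frac{6}{-3} \right)}\right) 3 = - \frac{163 \left(2 + \frac{1}{2}\right) 3}{4} = - \frac{163 \cdot \frac{5}{2} \cdot 3}{4} = \left(- \frac{163}{4}\right) \frac{15}{2} = - \frac{2445}{8}$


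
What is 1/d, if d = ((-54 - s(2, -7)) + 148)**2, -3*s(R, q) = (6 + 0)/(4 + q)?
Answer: 9/78400 ≈ 0.00011480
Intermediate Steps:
s(R, q) = -2/(4 + q) (s(R, q) = -(6 + 0)/(3*(4 + q)) = -2/(4 + q))
d = 78400/9 (d = ((-54 - (-2)/(4 - 7)) + 148)**2 = ((-54 - (-2)/(-3)) + 148)**2 = ((-54 - (-2)*(-1)/3) + 148)**2 = ((-54 - 1*2/3) + 148)**2 = ((-54 - 2/3) + 148)**2 = (-164/3 + 148)**2 = (280/3)**2 = 78400/9 ≈ 8711.1)
1/d = 1/(78400/9) = 9/78400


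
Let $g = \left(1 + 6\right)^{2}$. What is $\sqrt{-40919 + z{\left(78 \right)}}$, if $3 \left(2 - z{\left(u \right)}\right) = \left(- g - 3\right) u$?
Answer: $i \sqrt{39565} \approx 198.91 i$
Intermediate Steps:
$g = 49$ ($g = 7^{2} = 49$)
$z{\left(u \right)} = 2 + \frac{52 u}{3}$ ($z{\left(u \right)} = 2 - \frac{\left(\left(-1\right) 49 - 3\right) u}{3} = 2 - \frac{\left(-49 - 3\right) u}{3} = 2 - \frac{\left(-52\right) u}{3} = 2 + \frac{52 u}{3}$)
$\sqrt{-40919 + z{\left(78 \right)}} = \sqrt{-40919 + \left(2 + \frac{52}{3} \cdot 78\right)} = \sqrt{-40919 + \left(2 + 1352\right)} = \sqrt{-40919 + 1354} = \sqrt{-39565} = i \sqrt{39565}$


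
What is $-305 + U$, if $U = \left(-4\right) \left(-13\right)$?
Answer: $-253$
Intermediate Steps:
$U = 52$
$-305 + U = -305 + 52 = -253$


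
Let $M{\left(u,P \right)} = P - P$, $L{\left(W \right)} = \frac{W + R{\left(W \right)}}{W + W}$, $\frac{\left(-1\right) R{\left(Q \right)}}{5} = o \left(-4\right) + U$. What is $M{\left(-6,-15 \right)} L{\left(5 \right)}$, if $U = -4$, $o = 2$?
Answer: $0$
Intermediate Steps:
$R{\left(Q \right)} = 60$ ($R{\left(Q \right)} = - 5 \left(2 \left(-4\right) - 4\right) = - 5 \left(-8 - 4\right) = \left(-5\right) \left(-12\right) = 60$)
$L{\left(W \right)} = \frac{60 + W}{2 W}$ ($L{\left(W \right)} = \frac{W + 60}{W + W} = \frac{60 + W}{2 W}$)
$M{\left(u,P \right)} = 0$
$M{\left(-6,-15 \right)} L{\left(5 \right)} = 0 \frac{60 + 5}{2 \cdot 5} = 0 \cdot \frac{1}{2} \cdot \frac{1}{5} \cdot 65 = 0 \cdot \frac{13}{2} = 0$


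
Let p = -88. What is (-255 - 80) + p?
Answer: -423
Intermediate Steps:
(-255 - 80) + p = (-255 - 80) - 88 = -335 - 88 = -423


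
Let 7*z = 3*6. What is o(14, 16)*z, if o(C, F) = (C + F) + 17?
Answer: 846/7 ≈ 120.86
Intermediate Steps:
o(C, F) = 17 + C + F
z = 18/7 (z = (3*6)/7 = (⅐)*18 = 18/7 ≈ 2.5714)
o(14, 16)*z = (17 + 14 + 16)*(18/7) = 47*(18/7) = 846/7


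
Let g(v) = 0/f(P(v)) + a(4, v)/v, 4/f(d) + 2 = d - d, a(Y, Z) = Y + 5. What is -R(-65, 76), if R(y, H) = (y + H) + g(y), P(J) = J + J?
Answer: -706/65 ≈ -10.862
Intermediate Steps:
a(Y, Z) = 5 + Y
P(J) = 2*J
f(d) = -2 (f(d) = 4/(-2 + (d - d)) = 4/(-2 + 0) = 4/(-2) = 4*(-½) = -2)
g(v) = 9/v (g(v) = 0/(-2) + (5 + 4)/v = 0*(-½) + 9/v = 0 + 9/v = 9/v)
R(y, H) = H + y + 9/y (R(y, H) = (y + H) + 9/y = (H + y) + 9/y = H + y + 9/y)
-R(-65, 76) = -(76 - 65 + 9/(-65)) = -(76 - 65 + 9*(-1/65)) = -(76 - 65 - 9/65) = -1*706/65 = -706/65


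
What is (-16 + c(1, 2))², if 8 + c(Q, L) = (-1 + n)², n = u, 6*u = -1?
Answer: 664225/1296 ≈ 512.52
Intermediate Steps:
u = -⅙ (u = (⅙)*(-1) = -⅙ ≈ -0.16667)
n = -⅙ ≈ -0.16667
c(Q, L) = -239/36 (c(Q, L) = -8 + (-1 - ⅙)² = -8 + (-7/6)² = -8 + 49/36 = -239/36)
(-16 + c(1, 2))² = (-16 - 239/36)² = (-815/36)² = 664225/1296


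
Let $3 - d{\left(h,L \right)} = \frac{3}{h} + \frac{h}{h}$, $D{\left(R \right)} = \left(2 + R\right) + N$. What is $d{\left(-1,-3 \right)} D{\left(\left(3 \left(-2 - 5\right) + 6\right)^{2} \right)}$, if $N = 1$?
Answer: $1140$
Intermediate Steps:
$D{\left(R \right)} = 3 + R$ ($D{\left(R \right)} = \left(2 + R\right) + 1 = 3 + R$)
$d{\left(h,L \right)} = 2 - \frac{3}{h}$ ($d{\left(h,L \right)} = 3 - \left(\frac{3}{h} + \frac{h}{h}\right) = 3 - \left(\frac{3}{h} + 1\right) = 3 - \left(1 + \frac{3}{h}\right) = 2 - \frac{3}{h}$)
$d{\left(-1,-3 \right)} D{\left(\left(3 \left(-2 - 5\right) + 6\right)^{2} \right)} = \left(2 - \frac{3}{-1}\right) \left(3 + \left(3 \left(-2 - 5\right) + 6\right)^{2}\right) = \left(2 - -3\right) \left(3 + \left(3 \left(-7\right) + 6\right)^{2}\right) = \left(2 + 3\right) \left(3 + \left(-21 + 6\right)^{2}\right) = 5 \left(3 + \left(-15\right)^{2}\right) = 5 \left(3 + 225\right) = 5 \cdot 228 = 1140$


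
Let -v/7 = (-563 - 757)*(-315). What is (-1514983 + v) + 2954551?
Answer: -1471032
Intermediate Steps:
v = -2910600 (v = -7*(-563 - 757)*(-315) = -(-9240)*(-315) = -7*415800 = -2910600)
(-1514983 + v) + 2954551 = (-1514983 - 2910600) + 2954551 = -4425583 + 2954551 = -1471032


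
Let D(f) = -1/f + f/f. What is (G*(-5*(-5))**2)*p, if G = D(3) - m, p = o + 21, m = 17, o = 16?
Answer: -1133125/3 ≈ -3.7771e+5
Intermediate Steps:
D(f) = 1 - 1/f (D(f) = -1/f + 1 = 1 - 1/f)
p = 37 (p = 16 + 21 = 37)
G = -49/3 (G = (-1 + 3)/3 - 1*17 = (1/3)*2 - 17 = 2/3 - 17 = -49/3 ≈ -16.333)
(G*(-5*(-5))**2)*p = -49*(-5*(-5))**2/3*37 = -49/3*25**2*37 = -49/3*625*37 = -30625/3*37 = -1133125/3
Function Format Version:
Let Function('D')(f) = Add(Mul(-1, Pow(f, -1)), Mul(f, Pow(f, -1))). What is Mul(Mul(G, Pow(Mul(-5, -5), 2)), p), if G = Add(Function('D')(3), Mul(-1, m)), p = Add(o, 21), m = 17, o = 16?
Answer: Rational(-1133125, 3) ≈ -3.7771e+5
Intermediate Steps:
Function('D')(f) = Add(1, Mul(-1, Pow(f, -1))) (Function('D')(f) = Add(Mul(-1, Pow(f, -1)), 1) = Add(1, Mul(-1, Pow(f, -1))))
p = 37 (p = Add(16, 21) = 37)
G = Rational(-49, 3) (G = Add(Mul(Pow(3, -1), Add(-1, 3)), Mul(-1, 17)) = Add(Mul(Rational(1, 3), 2), -17) = Add(Rational(2, 3), -17) = Rational(-49, 3) ≈ -16.333)
Mul(Mul(G, Pow(Mul(-5, -5), 2)), p) = Mul(Mul(Rational(-49, 3), Pow(Mul(-5, -5), 2)), 37) = Mul(Mul(Rational(-49, 3), Pow(25, 2)), 37) = Mul(Mul(Rational(-49, 3), 625), 37) = Mul(Rational(-30625, 3), 37) = Rational(-1133125, 3)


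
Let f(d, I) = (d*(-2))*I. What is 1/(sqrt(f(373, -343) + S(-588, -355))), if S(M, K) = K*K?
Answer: sqrt(381903)/381903 ≈ 0.0016182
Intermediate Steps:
S(M, K) = K**2
f(d, I) = -2*I*d (f(d, I) = (-2*d)*I = -2*I*d)
1/(sqrt(f(373, -343) + S(-588, -355))) = 1/(sqrt(-2*(-343)*373 + (-355)**2)) = 1/(sqrt(255878 + 126025)) = 1/(sqrt(381903)) = sqrt(381903)/381903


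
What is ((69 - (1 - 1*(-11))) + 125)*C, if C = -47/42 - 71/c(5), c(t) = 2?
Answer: -19994/3 ≈ -6664.7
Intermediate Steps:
C = -769/21 (C = -47/42 - 71/2 = -769/21 ≈ -36.619)
((69 - (1 - 1*(-11))) + 125)*C = ((69 - (1 - 1*(-11))) + 125)*(-769/21) = ((69 - (1 + 11)) + 125)*(-769/21) = ((69 - 1*12) + 125)*(-769/21) = ((69 - 12) + 125)*(-769/21) = (57 + 125)*(-769/21) = 182*(-769/21) = -19994/3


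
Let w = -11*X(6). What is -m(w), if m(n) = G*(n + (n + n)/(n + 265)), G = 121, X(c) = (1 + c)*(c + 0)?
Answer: 10900890/197 ≈ 55334.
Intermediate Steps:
X(c) = c*(1 + c) (X(c) = (1 + c)*c = c*(1 + c))
w = -462 (w = -66*(1 + 6) = -66*7 = -11*42 = -462)
m(n) = 121*n + 242*n/(265 + n) (m(n) = 121*(n + (n + n)/(n + 265)) = 121*(n + (2*n)/(265 + n)) = 121*(n + 2*n/(265 + n)) = 121*n + 242*n/(265 + n))
-m(w) = -121*(-462)*(267 - 462)/(265 - 462) = -121*(-462)*(-195)/(-197) = -121*(-462)*(-1)*(-195)/197 = -1*(-10900890/197) = 10900890/197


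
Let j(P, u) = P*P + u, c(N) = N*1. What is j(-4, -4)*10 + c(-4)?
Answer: 116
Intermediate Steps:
c(N) = N
j(P, u) = u + P² (j(P, u) = P² + u = u + P²)
j(-4, -4)*10 + c(-4) = (-4 + (-4)²)*10 - 4 = (-4 + 16)*10 - 4 = 12*10 - 4 = 120 - 4 = 116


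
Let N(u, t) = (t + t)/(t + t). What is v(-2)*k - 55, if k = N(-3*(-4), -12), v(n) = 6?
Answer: -49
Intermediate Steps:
N(u, t) = 1 (N(u, t) = (2*t)/((2*t)) = (2*t)*(1/(2*t)) = 1)
k = 1
v(-2)*k - 55 = 6*1 - 55 = 6 - 55 = -49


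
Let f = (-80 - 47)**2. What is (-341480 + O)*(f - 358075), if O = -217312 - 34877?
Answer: 203002739874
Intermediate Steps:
O = -252189
f = 16129 (f = (-127)**2 = 16129)
(-341480 + O)*(f - 358075) = (-341480 - 252189)*(16129 - 358075) = -593669*(-341946) = 203002739874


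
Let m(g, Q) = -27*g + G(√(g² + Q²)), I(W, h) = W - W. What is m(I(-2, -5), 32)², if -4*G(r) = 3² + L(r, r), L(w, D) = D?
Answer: 1681/16 ≈ 105.06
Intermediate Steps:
I(W, h) = 0
G(r) = -9/4 - r/4 (G(r) = -(3² + r)/4 = -(9 + r)/4 = -9/4 - r/4)
m(g, Q) = -9/4 - 27*g - √(Q² + g²)/4 (m(g, Q) = -27*g + (-9/4 - √(g² + Q²)/4) = -27*g + (-9/4 - √(Q² + g²)/4) = -9/4 - 27*g - √(Q² + g²)/4)
m(I(-2, -5), 32)² = (-9/4 - 27*0 - √(32² + 0²)/4)² = (-9/4 + 0 - √(1024 + 0)/4)² = (-9/4 + 0 - √1024/4)² = (-9/4 + 0 - ¼*32)² = (-9/4 + 0 - 8)² = (-41/4)² = 1681/16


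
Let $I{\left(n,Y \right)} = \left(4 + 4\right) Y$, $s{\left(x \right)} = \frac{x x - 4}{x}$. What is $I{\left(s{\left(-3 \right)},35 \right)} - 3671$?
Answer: $-3391$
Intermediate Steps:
$s{\left(x \right)} = \frac{-4 + x^{2}}{x}$ ($s{\left(x \right)} = \frac{x^{2} - 4}{x} = \frac{-4 + x^{2}}{x}$)
$I{\left(n,Y \right)} = 8 Y$
$I{\left(s{\left(-3 \right)},35 \right)} - 3671 = 8 \cdot 35 - 3671 = 280 - 3671 = -3391$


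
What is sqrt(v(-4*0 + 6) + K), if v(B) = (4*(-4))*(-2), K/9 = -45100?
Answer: 2*I*sqrt(101467) ≈ 637.08*I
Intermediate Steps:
K = -405900 (K = 9*(-45100) = -405900)
v(B) = 32 (v(B) = -16*(-2) = 32)
sqrt(v(-4*0 + 6) + K) = sqrt(32 - 405900) = sqrt(-405868) = 2*I*sqrt(101467)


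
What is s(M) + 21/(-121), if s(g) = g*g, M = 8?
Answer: 7723/121 ≈ 63.826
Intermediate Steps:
s(g) = g²
s(M) + 21/(-121) = 8² + 21/(-121) = 64 + 21*(-1/121) = 64 - 21/121 = 7723/121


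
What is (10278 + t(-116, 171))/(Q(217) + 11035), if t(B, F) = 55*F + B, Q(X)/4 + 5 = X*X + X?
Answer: 19567/200239 ≈ 0.097718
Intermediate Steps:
Q(X) = -20 + 4*X + 4*X**2 (Q(X) = -20 + 4*(X*X + X) = -20 + 4*(X**2 + X) = -20 + 4*(X + X**2) = -20 + (4*X + 4*X**2) = -20 + 4*X + 4*X**2)
t(B, F) = B + 55*F
(10278 + t(-116, 171))/(Q(217) + 11035) = (10278 + (-116 + 55*171))/((-20 + 4*217 + 4*217**2) + 11035) = (10278 + (-116 + 9405))/((-20 + 868 + 4*47089) + 11035) = (10278 + 9289)/((-20 + 868 + 188356) + 11035) = 19567/(189204 + 11035) = 19567/200239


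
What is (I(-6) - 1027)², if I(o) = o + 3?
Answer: 1060900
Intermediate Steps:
I(o) = 3 + o
(I(-6) - 1027)² = ((3 - 6) - 1027)² = (-3 - 1027)² = (-1030)² = 1060900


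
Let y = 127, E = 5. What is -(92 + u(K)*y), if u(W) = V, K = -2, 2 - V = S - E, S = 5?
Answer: -346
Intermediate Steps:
V = 2 (V = 2 - (5 - 1*5) = 2 - (5 - 5) = 2 - 1*0 = 2 + 0 = 2)
u(W) = 2
-(92 + u(K)*y) = -(92 + 2*127) = -(92 + 254) = -1*346 = -346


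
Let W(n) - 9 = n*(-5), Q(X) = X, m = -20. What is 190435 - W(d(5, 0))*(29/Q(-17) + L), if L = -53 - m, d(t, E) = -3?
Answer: 3251555/17 ≈ 1.9127e+5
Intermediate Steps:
W(n) = 9 - 5*n (W(n) = 9 + n*(-5) = 9 - 5*n)
L = -33 (L = -53 - 1*(-20) = -53 + 20 = -33)
190435 - W(d(5, 0))*(29/Q(-17) + L) = 190435 - (9 - 5*(-3))*(29/(-17) - 33) = 190435 - (9 + 15)*(29*(-1/17) - 33) = 190435 - 24*(-29/17 - 33) = 190435 - 24*(-590)/17 = 190435 - 1*(-14160/17) = 190435 + 14160/17 = 3251555/17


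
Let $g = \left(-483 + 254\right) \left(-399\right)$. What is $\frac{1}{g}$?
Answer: $\frac{1}{91371} \approx 1.0944 \cdot 10^{-5}$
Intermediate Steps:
$g = 91371$ ($g = \left(-229\right) \left(-399\right) = 91371$)
$\frac{1}{g} = \frac{1}{91371}$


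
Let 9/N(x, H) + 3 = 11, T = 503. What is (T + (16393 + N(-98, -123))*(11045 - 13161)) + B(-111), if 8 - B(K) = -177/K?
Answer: -2567019973/74 ≈ -3.4689e+7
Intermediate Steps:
N(x, H) = 9/8 (N(x, H) = 9/(-3 + 11) = 9/8)
B(K) = 8 + 177/K (B(K) = 8 - (-177)/K = 8 + 177/K)
(T + (16393 + N(-98, -123))*(11045 - 13161)) + B(-111) = (503 + (16393 + 9/8)*(11045 - 13161)) + (8 + 177/(-111)) = (503 + (131153/8)*(-2116)) + (8 + 177*(-1/111)) = (503 - 69379937/2) + (8 - 59/37) = -69378931/2 + 237/37 = -2567019973/74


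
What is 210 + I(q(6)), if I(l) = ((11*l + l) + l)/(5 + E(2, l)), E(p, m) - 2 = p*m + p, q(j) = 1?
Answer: 2323/11 ≈ 211.18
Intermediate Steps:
E(p, m) = 2 + p + m*p (E(p, m) = 2 + (p*m + p) = 2 + (m*p + p) = 2 + (p + m*p) = 2 + p + m*p)
I(l) = 13*l/(9 + 2*l) (I(l) = ((11*l + l) + l)/(5 + (2 + 2 + l*2)) = (12*l + l)/(5 + (2 + 2 + 2*l)) = (13*l)/(5 + (4 + 2*l)) = (13*l)/(9 + 2*l) = 13*l/(9 + 2*l))
210 + I(q(6)) = 210 + 13*1/(9 + 2*1) = 210 + 13*1/(9 + 2) = 210 + 13*1/11 = 210 + 13*1*(1/11) = 210 + 13/11 = 2323/11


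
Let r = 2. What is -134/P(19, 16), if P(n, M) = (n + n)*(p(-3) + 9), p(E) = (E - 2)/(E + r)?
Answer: -67/266 ≈ -0.25188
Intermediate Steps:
p(E) = (-2 + E)/(2 + E) (p(E) = (E - 2)/(E + 2) = (-2 + E)/(2 + E))
P(n, M) = 28*n (P(n, M) = (n + n)*((-2 - 3)/(2 - 3) + 9) = (2*n)*(-5/(-1) + 9) = (2*n)*(-1*(-5) + 9) = (2*n)*(5 + 9) = (2*n)*14 = 28*n)
-134/P(19, 16) = -134/(28*19) = -134/532 = -134*1/532 = -67/266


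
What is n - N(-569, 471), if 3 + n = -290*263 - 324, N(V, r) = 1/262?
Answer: -20068415/262 ≈ -76597.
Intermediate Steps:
N(V, r) = 1/262
n = -76597 (n = -3 + (-290*263 - 324) = -3 + (-76270 - 324) = -3 - 76594 = -76597)
n - N(-569, 471) = -76597 - 1*1/262 = -76597 - 1/262 = -20068415/262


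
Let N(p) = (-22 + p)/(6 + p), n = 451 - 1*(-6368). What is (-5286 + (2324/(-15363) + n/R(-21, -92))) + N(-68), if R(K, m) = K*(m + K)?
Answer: -1989749043928/376716123 ≈ -5281.8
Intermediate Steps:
R(K, m) = K*(K + m)
n = 6819 (n = 451 + 6368 = 6819)
N(p) = (-22 + p)/(6 + p)
(-5286 + (2324/(-15363) + n/R(-21, -92))) + N(-68) = (-5286 + (2324/(-15363) + 6819/((-21*(-21 - 92))))) + (-22 - 68)/(6 - 68) = (-5286 + (2324*(-1/15363) + 6819/((-21*(-113))))) - 90/(-62) = (-5286 + (-2324/15363 + 6819/2373)) - 1/62*(-90) = (-5286 + (-2324/15363 + 6819*(1/2373))) + 45/31 = (-5286 + (-2324/15363 + 2273/791)) + 45/31 = (-5286 + 33081815/12152133) + 45/31 = -64203093223/12152133 + 45/31 = -1989749043928/376716123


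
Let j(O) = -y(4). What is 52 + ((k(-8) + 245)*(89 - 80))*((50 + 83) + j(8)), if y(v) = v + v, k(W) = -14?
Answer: 259927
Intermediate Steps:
y(v) = 2*v
j(O) = -8 (j(O) = -2*4 = -1*8 = -8)
52 + ((k(-8) + 245)*(89 - 80))*((50 + 83) + j(8)) = 52 + ((-14 + 245)*(89 - 80))*((50 + 83) - 8) = 52 + (231*9)*(133 - 8) = 52 + 2079*125 = 52 + 259875 = 259927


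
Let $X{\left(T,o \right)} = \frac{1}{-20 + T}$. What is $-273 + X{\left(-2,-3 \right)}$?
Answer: $- \frac{6007}{22} \approx -273.05$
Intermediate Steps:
$-273 + X{\left(-2,-3 \right)} = -273 + \frac{1}{-20 - 2} = -273 + \frac{1}{-22} = -273 - \frac{1}{22} = - \frac{6007}{22}$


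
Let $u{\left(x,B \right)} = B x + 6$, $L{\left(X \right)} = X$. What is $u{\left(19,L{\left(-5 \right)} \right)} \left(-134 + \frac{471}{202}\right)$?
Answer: $\frac{2367133}{202} \approx 11718.0$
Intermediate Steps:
$u{\left(x,B \right)} = 6 + B x$
$u{\left(19,L{\left(-5 \right)} \right)} \left(-134 + \frac{471}{202}\right) = \left(6 - 95\right) \left(-134 + \frac{471}{202}\right) = \left(6 - 95\right) \left(-134 + 471 \cdot \frac{1}{202}\right) = - 89 \left(-134 + \frac{471}{202}\right) = \left(-89\right) \left(- \frac{26597}{202}\right) = \frac{2367133}{202}$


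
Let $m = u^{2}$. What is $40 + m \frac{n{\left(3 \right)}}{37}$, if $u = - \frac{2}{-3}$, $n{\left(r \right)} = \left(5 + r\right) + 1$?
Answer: $\frac{1484}{37} \approx 40.108$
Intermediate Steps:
$n{\left(r \right)} = 6 + r$
$u = \frac{2}{3}$ ($u = \left(-2\right) \left(- \frac{1}{3}\right) = \frac{2}{3} \approx 0.66667$)
$m = \frac{4}{9}$ ($m = \left(\frac{2}{3}\right)^{2} = \frac{4}{9} \approx 0.44444$)
$40 + m \frac{n{\left(3 \right)}}{37} = 40 + \frac{4 \frac{6 + 3}{37}}{9} = 40 + \frac{4 \cdot 9 \cdot \frac{1}{37}}{9} = 40 + \frac{4}{9} \cdot \frac{9}{37} = 40 + \frac{4}{37} = \frac{1484}{37}$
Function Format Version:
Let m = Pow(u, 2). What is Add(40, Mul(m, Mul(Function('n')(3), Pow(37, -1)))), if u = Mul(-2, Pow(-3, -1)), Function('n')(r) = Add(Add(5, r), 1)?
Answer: Rational(1484, 37) ≈ 40.108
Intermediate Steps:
Function('n')(r) = Add(6, r)
u = Rational(2, 3) (u = Mul(-2, Rational(-1, 3)) = Rational(2, 3) ≈ 0.66667)
m = Rational(4, 9) (m = Pow(Rational(2, 3), 2) = Rational(4, 9) ≈ 0.44444)
Add(40, Mul(m, Mul(Function('n')(3), Pow(37, -1)))) = Add(40, Mul(Rational(4, 9), Mul(Add(6, 3), Pow(37, -1)))) = Add(40, Mul(Rational(4, 9), Mul(9, Rational(1, 37)))) = Add(40, Mul(Rational(4, 9), Rational(9, 37))) = Add(40, Rational(4, 37)) = Rational(1484, 37)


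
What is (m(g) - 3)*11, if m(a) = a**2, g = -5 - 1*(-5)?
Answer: -33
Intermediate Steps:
g = 0 (g = -5 + 5 = 0)
(m(g) - 3)*11 = (0**2 - 3)*11 = (0 - 3)*11 = -3*11 = -33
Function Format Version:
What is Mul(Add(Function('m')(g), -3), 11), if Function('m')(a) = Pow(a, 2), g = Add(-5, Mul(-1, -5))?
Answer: -33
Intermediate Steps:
g = 0 (g = Add(-5, 5) = 0)
Mul(Add(Function('m')(g), -3), 11) = Mul(Add(Pow(0, 2), -3), 11) = Mul(Add(0, -3), 11) = Mul(-3, 11) = -33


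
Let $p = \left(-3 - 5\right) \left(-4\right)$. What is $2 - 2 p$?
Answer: $-62$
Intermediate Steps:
$p = 32$ ($p = \left(-8\right) \left(-4\right) = 32$)
$2 - 2 p = 2 - 64 = -62$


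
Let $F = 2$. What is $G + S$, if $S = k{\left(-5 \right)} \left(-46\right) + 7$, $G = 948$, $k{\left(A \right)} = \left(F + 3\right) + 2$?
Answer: $633$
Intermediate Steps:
$k{\left(A \right)} = 7$ ($k{\left(A \right)} = \left(2 + 3\right) + 2 = 5 + 2 = 7$)
$S = -315$ ($S = 7 \left(-46\right) + 7 = -322 + 7 = -315$)
$G + S = 948 - 315 = 633$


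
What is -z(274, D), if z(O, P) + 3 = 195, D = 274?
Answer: -192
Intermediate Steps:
z(O, P) = 192 (z(O, P) = -3 + 195 = 192)
-z(274, D) = -1*192 = -192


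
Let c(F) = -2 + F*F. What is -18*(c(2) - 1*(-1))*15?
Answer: -810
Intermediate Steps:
c(F) = -2 + F²
-18*(c(2) - 1*(-1))*15 = -18*((-2 + 2²) - 1*(-1))*15 = -18*((-2 + 4) + 1)*15 = -18*(2 + 1)*15 = -18*3*15 = -54*15 = -810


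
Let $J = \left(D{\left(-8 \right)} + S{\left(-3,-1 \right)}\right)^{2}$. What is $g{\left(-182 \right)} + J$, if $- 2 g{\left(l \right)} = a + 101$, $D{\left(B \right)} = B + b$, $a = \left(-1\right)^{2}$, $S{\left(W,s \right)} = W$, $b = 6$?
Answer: $-26$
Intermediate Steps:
$a = 1$
$D{\left(B \right)} = 6 + B$ ($D{\left(B \right)} = B + 6 = 6 + B$)
$g{\left(l \right)} = -51$ ($g{\left(l \right)} = - \frac{1 + 101}{2} = \left(- \frac{1}{2}\right) 102 = -51$)
$J = 25$ ($J = \left(\left(6 - 8\right) - 3\right)^{2} = \left(-2 - 3\right)^{2} = \left(-5\right)^{2} = 25$)
$g{\left(-182 \right)} + J = -51 + 25 = -26$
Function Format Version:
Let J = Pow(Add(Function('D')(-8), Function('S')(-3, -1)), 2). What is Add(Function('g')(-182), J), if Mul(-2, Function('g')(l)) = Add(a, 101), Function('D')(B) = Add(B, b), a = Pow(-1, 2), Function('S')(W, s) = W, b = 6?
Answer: -26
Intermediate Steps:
a = 1
Function('D')(B) = Add(6, B) (Function('D')(B) = Add(B, 6) = Add(6, B))
Function('g')(l) = -51 (Function('g')(l) = Mul(Rational(-1, 2), Add(1, 101)) = Mul(Rational(-1, 2), 102) = -51)
J = 25 (J = Pow(Add(Add(6, -8), -3), 2) = Pow(Add(-2, -3), 2) = Pow(-5, 2) = 25)
Add(Function('g')(-182), J) = Add(-51, 25) = -26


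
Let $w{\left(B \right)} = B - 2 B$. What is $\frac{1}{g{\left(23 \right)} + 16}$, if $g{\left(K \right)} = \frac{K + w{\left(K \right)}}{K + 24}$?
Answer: $\frac{1}{16} \approx 0.0625$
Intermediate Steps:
$w{\left(B \right)} = - B$
$g{\left(K \right)} = 0$ ($g{\left(K \right)} = \frac{K - K}{K + 24} = \frac{1}{24 + K} 0 = 0$)
$\frac{1}{g{\left(23 \right)} + 16} = \frac{1}{0 + 16} = \frac{1}{16}$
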